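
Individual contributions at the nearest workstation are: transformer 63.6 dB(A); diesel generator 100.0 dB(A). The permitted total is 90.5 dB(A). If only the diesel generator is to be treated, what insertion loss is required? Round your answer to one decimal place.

The untreated sources together contribute 10^(63.6/10) = 2.291e+06, i.e. 63.60 dB(A).
To meet 90.5 dB(A) overall, the treated diesel generator may contribute at most 10^(90.5/10) − 2.291e+06 = 1.120e+09, i.e. 90.49 dB(A).
So the diesel generator must be reduced from 100.0 to 90.49 dB(A): IL = 9.51 dB.

9.5 dB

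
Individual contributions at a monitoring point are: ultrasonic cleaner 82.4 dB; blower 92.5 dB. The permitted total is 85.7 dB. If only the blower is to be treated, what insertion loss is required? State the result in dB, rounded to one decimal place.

9.5 dB

Everything except the blower sums to 10^(82.4/10) = 1.738e+08 in linear terms, 82.40 dB.
To meet 85.7 dB overall, the treated blower may contribute at most 10^(85.7/10) − 1.738e+08 = 1.978e+08, i.e. 82.96 dB.
Required insertion loss = 92.5 − 82.96 = 9.54 dB.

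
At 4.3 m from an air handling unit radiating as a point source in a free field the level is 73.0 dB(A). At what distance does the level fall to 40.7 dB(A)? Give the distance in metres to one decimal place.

177.2 m

The 32.3 dB drop corresponds to a distance ratio of 10^(32.3/20) for a point source.
r₂ = 4.3·10^((73.0−40.7)/20) = 4.3·10^(32.3/20) = 177.20 m.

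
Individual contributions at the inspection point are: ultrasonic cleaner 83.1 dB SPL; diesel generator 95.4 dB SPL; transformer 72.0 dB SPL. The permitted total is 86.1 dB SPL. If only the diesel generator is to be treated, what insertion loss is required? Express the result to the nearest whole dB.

13 dB

Fixed contribution from the other sources: Σ 10^(L/10) = 10^(83.1/10) + 10^(72.0/10) = 2.200e+08 (83.42 dB SPL).
The limit corresponds to 10^(86.1/10) = 4.074e+08; subtracting the fixed part leaves 1.874e+08 for the diesel generator, i.e. 82.73 dB SPL.
Required insertion loss = 95.4 − 82.73 = 12.67 dB.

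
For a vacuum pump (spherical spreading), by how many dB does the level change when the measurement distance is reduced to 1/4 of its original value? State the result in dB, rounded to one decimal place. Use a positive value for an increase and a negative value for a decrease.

A point source loses 6 dB per doubling of distance; generally ΔL = −20·log₁₀(r₂/r₁).
ΔL = −20·log₁₀(0.25) = +12.04 dB.

+12.0 dB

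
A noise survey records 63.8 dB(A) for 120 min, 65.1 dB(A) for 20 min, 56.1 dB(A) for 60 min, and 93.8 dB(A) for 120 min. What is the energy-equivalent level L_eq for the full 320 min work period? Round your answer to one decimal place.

89.5 dB(A)

Weight each interval's intensity by its duration and average over T = 320 min:
Σ tᵢ·10^(Lᵢ/10) = 120·10^(63.8/10) + 20·10^(65.1/10) + 60·10^(56.1/10) + 120·10^(93.8/10) = 2.882e+11.
L_eq = 10·log₁₀(2.882e+11/320) = 89.55 dB(A).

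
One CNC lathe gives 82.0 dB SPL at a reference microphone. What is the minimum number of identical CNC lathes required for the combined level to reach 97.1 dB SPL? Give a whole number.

33

The shortfall is 97.1 − 82.0 = 15.1 dB, and N units add 10·log₁₀ N, so need 10·log₁₀ N ≥ 15.1.
N ≥ 10^(15.1/10) = 32.359, so N = 33.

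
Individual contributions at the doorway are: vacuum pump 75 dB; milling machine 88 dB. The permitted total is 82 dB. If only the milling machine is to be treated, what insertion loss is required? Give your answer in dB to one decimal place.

7.0 dB

The untreated sources together contribute 10^(75/10) = 3.162e+07, i.e. 75.00 dB.
To meet 82 dB overall, the treated milling machine may contribute at most 10^(82/10) − 3.162e+07 = 1.269e+08, i.e. 81.03 dB.
Required insertion loss = 88 − 81.03 = 6.97 dB.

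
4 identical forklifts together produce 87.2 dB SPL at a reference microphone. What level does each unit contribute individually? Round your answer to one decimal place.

For N identical incoherent sources L_total = L₁ + 10·log₁₀ N, so L₁ = 87.2 − 10·log₁₀(4) = 87.2 − 6.021.

81.2 dB SPL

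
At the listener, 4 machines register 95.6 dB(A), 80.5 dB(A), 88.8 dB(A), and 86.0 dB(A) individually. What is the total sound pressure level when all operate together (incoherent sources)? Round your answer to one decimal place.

Incoherent sources combine by intensity addition: L_total = 10·log₁₀(Σ 10^(L_i/10)).
Σ 10^(L/10) = 10^(95.6/10) + 10^(80.5/10) + 10^(88.8/10) + 10^(86.0/10) = 4.900e+09.
L_total = 10·log₁₀(4.900e+09) = 96.90 dB(A).

96.9 dB(A)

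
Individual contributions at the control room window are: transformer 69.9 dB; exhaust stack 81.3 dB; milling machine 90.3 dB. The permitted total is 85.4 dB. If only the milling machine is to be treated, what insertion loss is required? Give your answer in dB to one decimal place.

Fixed contribution from the other sources: Σ 10^(L/10) = 10^(69.9/10) + 10^(81.3/10) = 1.447e+08 (81.60 dB).
The limit corresponds to 10^(85.4/10) = 3.467e+08; subtracting the fixed part leaves 2.021e+08 for the milling machine, i.e. 83.05 dB.
Required insertion loss = 90.3 − 83.05 = 7.25 dB.

7.2 dB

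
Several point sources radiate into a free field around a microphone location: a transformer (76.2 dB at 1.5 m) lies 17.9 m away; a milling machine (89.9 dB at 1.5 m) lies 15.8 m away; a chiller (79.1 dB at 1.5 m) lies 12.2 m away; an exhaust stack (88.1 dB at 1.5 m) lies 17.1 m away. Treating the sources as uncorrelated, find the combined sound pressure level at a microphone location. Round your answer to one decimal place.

First find each source's level at the receiver (point-source: −20·log₁₀(r/r_ref)), then combine on an intensity basis.
transformer: 76.2 − 20·log₁₀(17.9/1.5) = 76.2 − 21.54 = 54.66 dB.
milling machine: 89.9 − 20·log₁₀(15.8/1.5) = 89.9 − 20.45 = 69.45 dB.
chiller: 79.1 − 20·log₁₀(12.2/1.5) = 79.1 − 18.21 = 60.89 dB.
exhaust stack: 88.1 − 20·log₁₀(17.1/1.5) = 88.1 − 21.14 = 66.96 dB.
Σ 10^(L/10) = 1.530e+07 → L_total = 10·log₁₀(1.530e+07) = 71.85 dB.

71.8 dB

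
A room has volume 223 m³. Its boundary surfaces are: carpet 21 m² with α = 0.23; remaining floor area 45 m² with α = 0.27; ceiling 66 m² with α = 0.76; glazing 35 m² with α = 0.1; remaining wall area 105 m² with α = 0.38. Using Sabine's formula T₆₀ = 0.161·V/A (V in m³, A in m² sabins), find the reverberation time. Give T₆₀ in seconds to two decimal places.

0.32 s

Summing Sᵢαᵢ: 21·0.23 + 45·0.27 + 66·0.76 + 35·0.1 + 105·0.38 = 110.54 m².
T₆₀ = 0.161·V/A = 0.161·223/110.54 = 0.325 s.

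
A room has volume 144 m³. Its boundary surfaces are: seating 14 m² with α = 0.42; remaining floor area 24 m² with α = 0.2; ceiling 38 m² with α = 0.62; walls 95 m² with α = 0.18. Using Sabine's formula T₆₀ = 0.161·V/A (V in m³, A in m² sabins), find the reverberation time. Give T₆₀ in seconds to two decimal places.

Total absorption A = 14·0.42 + 24·0.2 + 38·0.62 + 95·0.18 = 51.34 m² sabins.
T₆₀ = 0.161 × 144 / 51.34 = 0.452 s.

0.45 s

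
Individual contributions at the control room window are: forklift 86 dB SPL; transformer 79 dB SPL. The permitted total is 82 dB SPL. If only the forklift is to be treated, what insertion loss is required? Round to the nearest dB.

Everything except the forklift sums to 10^(79/10) = 7.943e+07 in linear terms, 79.00 dB SPL.
The limit corresponds to 10^(82/10) = 1.585e+08; subtracting the fixed part leaves 7.906e+07 for the forklift, i.e. 78.98 dB SPL.
So the forklift must be reduced from 86 to 78.98 dB SPL: IL = 7.02 dB.

7 dB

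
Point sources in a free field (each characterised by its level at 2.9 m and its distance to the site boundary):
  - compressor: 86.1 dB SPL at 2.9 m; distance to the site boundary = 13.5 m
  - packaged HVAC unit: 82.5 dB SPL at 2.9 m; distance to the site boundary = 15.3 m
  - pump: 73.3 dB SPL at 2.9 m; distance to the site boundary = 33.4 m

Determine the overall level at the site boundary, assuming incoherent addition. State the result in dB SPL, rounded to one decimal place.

Apply inverse-square spreading to bring every level to the receiver, then sum 10^(L/10).
compressor: 86.1 − 20·log₁₀(13.5/2.9) = 86.1 − 13.36 = 72.74 dB SPL.
packaged HVAC unit: 82.5 − 20·log₁₀(15.3/2.9) = 82.5 − 14.45 = 68.05 dB SPL.
pump: 73.3 − 20·log₁₀(33.4/2.9) = 73.3 − 21.23 = 52.07 dB SPL.
Σ 10^(L/10) = 2.535e+07 → L_total = 10·log₁₀(2.535e+07) = 74.04 dB SPL.

74.0 dB SPL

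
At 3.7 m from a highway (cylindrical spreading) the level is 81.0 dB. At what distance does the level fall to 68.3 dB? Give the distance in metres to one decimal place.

Line-source spreading drops the level by 10·log₁₀(r₂/r₁); inverting, r₂/r₁ = 10^(ΔL/10).
r₂ = 3.7·10^((81.0−68.3)/10) = 3.7·10^(12.7/10) = 68.90 m.

68.9 m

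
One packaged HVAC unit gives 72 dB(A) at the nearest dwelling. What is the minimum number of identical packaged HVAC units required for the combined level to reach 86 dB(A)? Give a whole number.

26

The shortfall is 86 − 72 = 14.0 dB, and N units add 10·log₁₀ N, so need 10·log₁₀ N ≥ 14.0.
N ≥ 10^(14.0/10) = 25.119, so N = 26.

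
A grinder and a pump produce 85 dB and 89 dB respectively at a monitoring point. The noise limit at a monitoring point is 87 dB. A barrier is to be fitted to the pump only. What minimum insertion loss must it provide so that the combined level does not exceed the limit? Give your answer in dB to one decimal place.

Fixed contribution from the other source: Σ 10^(L/10) = 10^(85/10) = 3.162e+08 (85.00 dB).
The limit corresponds to 10^(87/10) = 5.012e+08; subtracting the fixed part leaves 1.850e+08 for the pump, i.e. 82.67 dB.
So the pump must be reduced from 89 to 82.67 dB: IL = 6.33 dB.

6.3 dB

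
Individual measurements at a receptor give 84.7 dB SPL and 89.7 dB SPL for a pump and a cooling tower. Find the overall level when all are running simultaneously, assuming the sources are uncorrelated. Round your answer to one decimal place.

90.9 dB SPL

For uncorrelated sources the intensities add, so convert each level to linear form, sum, and take 10·log₁₀ of the total.
Σ 10^(L/10) = 10^(84.7/10) + 10^(89.7/10) = 1.228e+09.
L_total = 10·log₁₀(1.228e+09) = 90.89 dB SPL.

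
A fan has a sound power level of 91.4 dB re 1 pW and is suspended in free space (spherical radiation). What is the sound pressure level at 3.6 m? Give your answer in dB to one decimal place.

69.3 dB

The power spreads over a sphere of area 4π·r², so L_p = L_w − 10·log₁₀(4π·r²).
4π·r² = 162.9 m², 10·log₁₀ of that is 22.118 dB.
L_p = 91.4 − 22.118 = 69.28 dB.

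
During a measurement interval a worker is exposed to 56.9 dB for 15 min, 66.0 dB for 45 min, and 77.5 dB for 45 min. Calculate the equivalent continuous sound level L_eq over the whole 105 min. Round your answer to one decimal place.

The energy average is taken in the linear domain: L_eq = 10·log₁₀[(Σ tᵢ·10^(Lᵢ/10))/T], T = 105 min.
Σ tᵢ·10^(Lᵢ/10) = 15·10^(56.9/10) + 45·10^(66.0/10) + 45·10^(77.5/10) = 2.717e+09.
L_eq = 10·log₁₀(2.717e+09/105) = 74.13 dB.

74.1 dB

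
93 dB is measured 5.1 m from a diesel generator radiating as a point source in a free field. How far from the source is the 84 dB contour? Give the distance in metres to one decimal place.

14.4 m

Point-source spreading drops the level by 20·log₁₀(r₂/r₁); inverting, r₂/r₁ = 10^(ΔL/20).
r₂ = 5.1·10^((93−84)/20) = 5.1·10^(9.0/20) = 14.37 m.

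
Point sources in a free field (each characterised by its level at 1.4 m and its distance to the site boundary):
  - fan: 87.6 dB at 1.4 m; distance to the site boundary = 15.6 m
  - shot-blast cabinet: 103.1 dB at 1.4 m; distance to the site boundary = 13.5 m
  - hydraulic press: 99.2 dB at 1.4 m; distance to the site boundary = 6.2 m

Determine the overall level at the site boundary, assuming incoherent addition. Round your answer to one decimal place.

88.1 dB

Propagate each source to the receiver with L = L_ref − 20·log₁₀(r/r_ref), then add intensities.
fan: 87.6 − 20·log₁₀(15.6/1.4) = 87.6 − 20.94 = 66.66 dB.
shot-blast cabinet: 103.1 − 20·log₁₀(13.5/1.4) = 103.1 − 19.68 = 83.42 dB.
hydraulic press: 99.2 − 20·log₁₀(6.2/1.4) = 99.2 − 12.93 = 86.27 dB.
Σ 10^(L/10) = 6.483e+08 → L_total = 10·log₁₀(6.483e+08) = 88.12 dB.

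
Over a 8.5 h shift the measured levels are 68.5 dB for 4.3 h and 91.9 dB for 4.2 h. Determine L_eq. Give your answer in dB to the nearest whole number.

Weight each interval's intensity by its duration and average over T = 8.5 h:
Σ tᵢ·10^(Lᵢ/10) = 4.3·10^(68.5/10) + 4.2·10^(91.9/10) = 6.535e+09.
L_eq = 10·log₁₀(6.535e+09/8.5) = 88.86 dB.

89 dB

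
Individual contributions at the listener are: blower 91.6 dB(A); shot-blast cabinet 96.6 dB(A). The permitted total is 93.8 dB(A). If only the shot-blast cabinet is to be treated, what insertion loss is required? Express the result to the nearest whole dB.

Fixed contribution from the other source: Σ 10^(L/10) = 10^(91.6/10) = 1.445e+09 (91.60 dB(A)).
The limit corresponds to 10^(93.8/10) = 2.399e+09; subtracting the fixed part leaves 9.534e+08 for the shot-blast cabinet, i.e. 89.79 dB(A).
So the shot-blast cabinet must be reduced from 96.6 to 89.79 dB(A): IL = 6.81 dB.

7 dB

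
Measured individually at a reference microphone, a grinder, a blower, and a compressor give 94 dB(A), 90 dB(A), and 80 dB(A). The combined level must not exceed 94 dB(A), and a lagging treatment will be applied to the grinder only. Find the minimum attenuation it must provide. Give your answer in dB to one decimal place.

Fixed contribution from the other sources: Σ 10^(L/10) = 10^(90/10) + 10^(80/10) = 1.100e+09 (90.41 dB(A)).
To meet 94 dB(A) overall, the treated grinder may contribute at most 10^(94/10) − 1.100e+09 = 1.412e+09, i.e. 91.50 dB(A).
So the grinder must be reduced from 94 to 91.50 dB(A): IL = 2.50 dB.

2.5 dB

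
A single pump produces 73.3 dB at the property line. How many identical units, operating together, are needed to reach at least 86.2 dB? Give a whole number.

N identical sources give L₁ + 10·log₁₀ N, so require 10·log₁₀ N ≥ 86.2 − 73.3 = 12.9 dB.
N ≥ 10^(12.9/10) = 19.498, so N = 20.

20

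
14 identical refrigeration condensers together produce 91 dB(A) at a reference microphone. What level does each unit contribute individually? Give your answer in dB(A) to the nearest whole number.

80 dB(A)

For N identical incoherent sources L_total = L₁ + 10·log₁₀ N, so L₁ = 91 − 10·log₁₀(14) = 91 − 11.461.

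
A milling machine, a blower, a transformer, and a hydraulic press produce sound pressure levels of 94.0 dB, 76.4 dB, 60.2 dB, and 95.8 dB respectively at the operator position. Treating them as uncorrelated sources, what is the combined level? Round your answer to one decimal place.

Incoherent sources combine by intensity addition: L_total = 10·log₁₀(Σ 10^(L_i/10)).
Σ 10^(L/10) = 10^(94.0/10) + 10^(76.4/10) + 10^(60.2/10) + 10^(95.8/10) = 6.358e+09.
L_total = 10·log₁₀(6.358e+09) = 98.03 dB.

98.0 dB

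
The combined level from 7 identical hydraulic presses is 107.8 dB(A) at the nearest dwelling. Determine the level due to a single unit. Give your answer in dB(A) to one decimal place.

99.3 dB(A)

7 equal contributions raise the level by 10·log₁₀ 7 = 8.451 dB, so each unit alone gives 107.8 − 8.451.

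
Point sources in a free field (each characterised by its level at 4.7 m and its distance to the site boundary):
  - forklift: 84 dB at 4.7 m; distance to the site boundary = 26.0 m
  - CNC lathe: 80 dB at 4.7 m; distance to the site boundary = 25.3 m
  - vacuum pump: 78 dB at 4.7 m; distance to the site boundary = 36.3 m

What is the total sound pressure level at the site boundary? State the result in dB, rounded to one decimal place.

Apply inverse-square spreading to bring every level to the receiver, then sum 10^(L/10).
forklift: 84 − 20·log₁₀(26.0/4.7) = 84 − 14.86 = 69.14 dB.
CNC lathe: 80 − 20·log₁₀(25.3/4.7) = 80 − 14.62 = 65.38 dB.
vacuum pump: 78 − 20·log₁₀(36.3/4.7) = 78 − 17.76 = 60.24 dB.
Σ 10^(L/10) = 1.272e+07 → L_total = 10·log₁₀(1.272e+07) = 71.04 dB.

71.0 dB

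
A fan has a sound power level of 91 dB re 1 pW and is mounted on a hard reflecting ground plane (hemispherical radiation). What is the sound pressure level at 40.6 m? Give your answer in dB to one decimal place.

The power spreads over a hemisphere of area 2π·r², so L_p = L_w − 10·log₁₀(2π·r²).
2π·r² = 1.036e+04 m², 10·log₁₀ of that is 40.152 dB.
L_p = 91 − 40.152 = 50.85 dB.

50.8 dB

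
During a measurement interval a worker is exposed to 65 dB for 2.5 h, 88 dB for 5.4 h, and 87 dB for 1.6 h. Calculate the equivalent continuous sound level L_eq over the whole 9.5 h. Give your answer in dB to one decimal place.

86.5 dB

The energy average is taken in the linear domain: L_eq = 10·log₁₀[(Σ tᵢ·10^(Lᵢ/10))/T], T = 9.5 h.
Σ tᵢ·10^(Lᵢ/10) = 2.5·10^(65/10) + 5.4·10^(88/10) + 1.6·10^(87/10) = 4.217e+09.
L_eq = 10·log₁₀(4.217e+09/9.5) = 86.47 dB.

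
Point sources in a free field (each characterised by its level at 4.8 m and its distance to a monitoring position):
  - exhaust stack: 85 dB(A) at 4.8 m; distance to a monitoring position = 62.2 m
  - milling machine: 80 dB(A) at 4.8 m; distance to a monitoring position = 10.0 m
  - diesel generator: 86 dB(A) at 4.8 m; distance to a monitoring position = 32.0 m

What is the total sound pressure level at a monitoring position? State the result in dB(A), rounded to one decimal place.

First find each source's level at the receiver (point-source: −20·log₁₀(r/r_ref)), then combine on an intensity basis.
exhaust stack: 85 − 20·log₁₀(62.2/4.8) = 85 − 22.25 = 62.75 dB(A).
milling machine: 80 − 20·log₁₀(10.0/4.8) = 80 − 6.38 = 73.62 dB(A).
diesel generator: 86 − 20·log₁₀(32.0/4.8) = 86 − 16.48 = 69.52 dB(A).
Σ 10^(L/10) = 3.388e+07 → L_total = 10·log₁₀(3.388e+07) = 75.30 dB(A).

75.3 dB(A)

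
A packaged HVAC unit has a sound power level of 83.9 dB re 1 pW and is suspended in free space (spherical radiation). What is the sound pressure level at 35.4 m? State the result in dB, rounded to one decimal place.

41.9 dB

Free-field spherical radiation: L_p = L_w − 10·log₁₀(4π·r²), r = 35.4 m.
4π·r² = 1.575e+04 m², 10·log₁₀ of that is 41.972 dB.
L_p = 83.9 − 41.972 = 41.93 dB.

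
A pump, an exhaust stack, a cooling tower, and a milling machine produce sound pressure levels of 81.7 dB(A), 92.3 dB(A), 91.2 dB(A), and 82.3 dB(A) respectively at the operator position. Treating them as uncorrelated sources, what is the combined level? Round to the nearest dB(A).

For uncorrelated sources the intensities add, so convert each level to linear form, sum, and take 10·log₁₀ of the total.
Σ 10^(L/10) = 10^(81.7/10) + 10^(92.3/10) + 10^(91.2/10) + 10^(82.3/10) = 3.334e+09.
L_total = 10·log₁₀(3.334e+09) = 95.23 dB(A).

95 dB(A)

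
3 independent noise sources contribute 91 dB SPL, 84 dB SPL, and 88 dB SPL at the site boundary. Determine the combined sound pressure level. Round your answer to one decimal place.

Incoherent sources combine by intensity addition: L_total = 10·log₁₀(Σ 10^(L_i/10)).
Σ 10^(L/10) = 10^(91/10) + 10^(84/10) + 10^(88/10) = 2.141e+09.
L_total = 10·log₁₀(2.141e+09) = 93.31 dB SPL.

93.3 dB SPL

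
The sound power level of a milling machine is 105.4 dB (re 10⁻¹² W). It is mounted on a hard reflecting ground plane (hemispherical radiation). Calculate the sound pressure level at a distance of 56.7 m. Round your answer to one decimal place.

L_p = L_w − 10·log₁₀(2π·r²) with r = 56.7 m.
2π·r² = 2.02e+04 m², 10·log₁₀ of that is 43.053 dB.
L_p = 105.4 − 43.053 = 62.35 dB.

62.3 dB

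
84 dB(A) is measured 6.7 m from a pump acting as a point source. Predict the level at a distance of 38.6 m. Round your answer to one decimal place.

For a point source, L₂ = L₁ − 20·log₁₀(r₂/r₁).
L₂ = 84 − 20·log₁₀(38.6/6.7) = 84 − 15.210 = 68.79 dB(A).

68.8 dB(A)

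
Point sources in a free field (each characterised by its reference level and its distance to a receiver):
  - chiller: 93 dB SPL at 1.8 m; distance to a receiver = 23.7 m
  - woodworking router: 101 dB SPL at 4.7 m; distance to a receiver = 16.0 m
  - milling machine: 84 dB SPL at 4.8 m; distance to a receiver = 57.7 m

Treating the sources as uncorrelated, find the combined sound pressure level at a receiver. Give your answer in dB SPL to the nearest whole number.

First find each source's level at the receiver (point-source: −20·log₁₀(r/r_ref)), then combine on an intensity basis.
chiller: 93 − 20·log₁₀(23.7/1.8) = 93 − 22.39 = 70.61 dB SPL.
woodworking router: 101 − 20·log₁₀(16.0/4.7) = 101 − 10.64 = 90.36 dB SPL.
milling machine: 84 − 20·log₁₀(57.7/4.8) = 84 − 21.60 = 62.40 dB SPL.
Σ 10^(L/10) = 1.100e+09 → L_total = 10·log₁₀(1.100e+09) = 90.41 dB SPL.

90 dB SPL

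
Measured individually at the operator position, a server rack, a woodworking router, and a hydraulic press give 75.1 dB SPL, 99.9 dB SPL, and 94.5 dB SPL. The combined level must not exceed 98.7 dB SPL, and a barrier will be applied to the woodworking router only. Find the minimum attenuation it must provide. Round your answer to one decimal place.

The untreated sources together contribute 10^(75.1/10) + 10^(94.5/10) = 2.851e+09, i.e. 94.55 dB SPL.
To meet 98.7 dB SPL overall, the treated woodworking router may contribute at most 10^(98.7/10) − 2.851e+09 = 4.562e+09, i.e. 96.59 dB SPL.
So the woodworking router must be reduced from 99.9 to 96.59 dB SPL: IL = 3.31 dB.

3.3 dB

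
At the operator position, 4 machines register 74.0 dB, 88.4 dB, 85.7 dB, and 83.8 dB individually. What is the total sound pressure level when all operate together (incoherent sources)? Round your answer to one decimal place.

91.2 dB

Incoherent sources combine by intensity addition: L_total = 10·log₁₀(Σ 10^(L_i/10)).
Σ 10^(L/10) = 10^(74.0/10) + 10^(88.4/10) + 10^(85.7/10) + 10^(83.8/10) = 1.328e+09.
L_total = 10·log₁₀(1.328e+09) = 91.23 dB.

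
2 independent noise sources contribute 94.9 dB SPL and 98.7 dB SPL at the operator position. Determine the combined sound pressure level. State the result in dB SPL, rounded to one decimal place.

100.2 dB SPL

For uncorrelated sources the intensities add, so convert each level to linear form, sum, and take 10·log₁₀ of the total.
Σ 10^(L/10) = 10^(94.9/10) + 10^(98.7/10) = 1.050e+10.
L_total = 10·log₁₀(1.050e+10) = 100.21 dB SPL.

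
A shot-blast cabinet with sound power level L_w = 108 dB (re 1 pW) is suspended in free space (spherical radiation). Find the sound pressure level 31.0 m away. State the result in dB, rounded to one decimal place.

67.2 dB

Free-field spherical radiation: L_p = L_w − 10·log₁₀(4π·r²), r = 31.0 m.
4π·r² = 1.208e+04 m², 10·log₁₀ of that is 40.819 dB.
L_p = 108 − 40.819 = 67.18 dB.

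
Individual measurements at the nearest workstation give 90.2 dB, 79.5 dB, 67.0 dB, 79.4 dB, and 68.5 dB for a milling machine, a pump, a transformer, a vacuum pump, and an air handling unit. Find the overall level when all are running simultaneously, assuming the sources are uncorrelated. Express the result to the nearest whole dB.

91 dB

Incoherent sources combine by intensity addition: L_total = 10·log₁₀(Σ 10^(L_i/10)).
Σ 10^(L/10) = 10^(90.2/10) + 10^(79.5/10) + 10^(67.0/10) + 10^(79.4/10) + 10^(68.5/10) = 1.235e+09.
L_total = 10·log₁₀(1.235e+09) = 90.92 dB.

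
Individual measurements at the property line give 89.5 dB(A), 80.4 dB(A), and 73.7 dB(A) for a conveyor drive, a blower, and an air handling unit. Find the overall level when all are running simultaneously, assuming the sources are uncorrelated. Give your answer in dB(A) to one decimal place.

Incoherent sources combine by intensity addition: L_total = 10·log₁₀(Σ 10^(L_i/10)).
Σ 10^(L/10) = 10^(89.5/10) + 10^(80.4/10) + 10^(73.7/10) = 1.024e+09.
L_total = 10·log₁₀(1.024e+09) = 90.10 dB(A).

90.1 dB(A)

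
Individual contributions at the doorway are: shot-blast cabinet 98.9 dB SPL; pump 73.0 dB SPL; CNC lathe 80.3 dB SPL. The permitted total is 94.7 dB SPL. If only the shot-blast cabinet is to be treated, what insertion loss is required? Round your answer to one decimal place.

Everything except the shot-blast cabinet sums to 10^(73.0/10) + 10^(80.3/10) = 1.271e+08 in linear terms, 81.04 dB SPL.
The limit corresponds to 10^(94.7/10) = 2.951e+09; subtracting the fixed part leaves 2.824e+09 for the shot-blast cabinet, i.e. 94.51 dB SPL.
So the shot-blast cabinet must be reduced from 98.9 to 94.51 dB SPL: IL = 4.39 dB.

4.4 dB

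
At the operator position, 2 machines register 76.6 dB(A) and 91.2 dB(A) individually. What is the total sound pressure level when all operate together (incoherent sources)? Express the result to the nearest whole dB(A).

For uncorrelated sources the intensities add, so convert each level to linear form, sum, and take 10·log₁₀ of the total.
Σ 10^(L/10) = 10^(76.6/10) + 10^(91.2/10) = 1.364e+09.
L_total = 10·log₁₀(1.364e+09) = 91.35 dB(A).

91 dB(A)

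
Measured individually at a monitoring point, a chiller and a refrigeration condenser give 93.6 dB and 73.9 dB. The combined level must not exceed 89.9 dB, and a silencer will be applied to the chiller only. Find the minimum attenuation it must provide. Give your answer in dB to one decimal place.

Fixed contribution from the other source: Σ 10^(L/10) = 10^(73.9/10) = 2.455e+07 (73.90 dB).
The limit corresponds to 10^(89.9/10) = 9.772e+08; subtracting the fixed part leaves 9.527e+08 for the chiller, i.e. 89.79 dB.
So the chiller must be reduced from 93.6 to 89.79 dB: IL = 3.81 dB.

3.8 dB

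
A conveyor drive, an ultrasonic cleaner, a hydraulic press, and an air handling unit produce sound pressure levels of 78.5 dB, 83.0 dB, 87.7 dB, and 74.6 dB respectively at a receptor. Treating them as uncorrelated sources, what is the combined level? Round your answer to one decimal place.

89.5 dB

For uncorrelated sources the intensities add, so convert each level to linear form, sum, and take 10·log₁₀ of the total.
Σ 10^(L/10) = 10^(78.5/10) + 10^(83.0/10) + 10^(87.7/10) + 10^(74.6/10) = 8.880e+08.
L_total = 10·log₁₀(8.880e+08) = 89.48 dB.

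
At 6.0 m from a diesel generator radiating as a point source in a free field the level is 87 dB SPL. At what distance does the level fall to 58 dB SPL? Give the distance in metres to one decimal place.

Point-source spreading drops the level by 20·log₁₀(r₂/r₁); inverting, r₂/r₁ = 10^(ΔL/20).
r₂ = 6.0·10^((87−58)/20) = 6.0·10^(29.0/20) = 169.10 m.

169.1 m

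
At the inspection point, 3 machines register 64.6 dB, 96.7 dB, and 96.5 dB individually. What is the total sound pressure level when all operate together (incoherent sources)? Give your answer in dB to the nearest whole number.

100 dB

For uncorrelated sources the intensities add, so convert each level to linear form, sum, and take 10·log₁₀ of the total.
Σ 10^(L/10) = 10^(64.6/10) + 10^(96.7/10) + 10^(96.5/10) = 9.147e+09.
L_total = 10·log₁₀(9.147e+09) = 99.61 dB.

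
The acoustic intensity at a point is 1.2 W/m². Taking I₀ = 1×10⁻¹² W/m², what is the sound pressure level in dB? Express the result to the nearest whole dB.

121 dB

L = 10·log₁₀(I/I₀) = 10·log₁₀(1.2/10⁻¹²) = 10·log₁₀(1.2×10^12).
L = 10·(0.0792 + 12) = 120.79 dB.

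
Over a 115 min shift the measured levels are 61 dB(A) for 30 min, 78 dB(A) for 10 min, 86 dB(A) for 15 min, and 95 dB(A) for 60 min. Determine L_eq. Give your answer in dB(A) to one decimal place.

Weight each interval's intensity by its duration and average over T = 115 min:
Σ tᵢ·10^(Lᵢ/10) = 30·10^(61/10) + 10·10^(78/10) + 15·10^(86/10) + 60·10^(95/10) = 1.964e+11.
L_eq = 10·log₁₀(1.964e+11/115) = 92.32 dB(A).

92.3 dB(A)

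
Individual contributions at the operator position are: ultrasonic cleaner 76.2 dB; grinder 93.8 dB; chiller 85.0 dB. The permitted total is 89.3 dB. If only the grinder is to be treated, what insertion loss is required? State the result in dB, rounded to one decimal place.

Everything except the grinder sums to 10^(76.2/10) + 10^(85.0/10) = 3.579e+08 in linear terms, 85.54 dB.
The limit corresponds to 10^(89.3/10) = 8.511e+08; subtracting the fixed part leaves 4.932e+08 for the grinder, i.e. 86.93 dB.
So the grinder must be reduced from 93.8 to 86.93 dB: IL = 6.87 dB.

6.9 dB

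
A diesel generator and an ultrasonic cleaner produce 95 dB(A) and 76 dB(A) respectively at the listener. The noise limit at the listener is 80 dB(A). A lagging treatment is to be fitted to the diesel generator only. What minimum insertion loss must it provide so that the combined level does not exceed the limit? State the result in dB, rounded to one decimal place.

Fixed contribution from the other source: Σ 10^(L/10) = 10^(76/10) = 3.981e+07 (76.00 dB(A)).
To meet 80 dB(A) overall, the treated diesel generator may contribute at most 10^(80/10) − 3.981e+07 = 6.019e+07, i.e. 77.80 dB(A).
Required insertion loss = 95 − 77.80 = 17.20 dB.

17.2 dB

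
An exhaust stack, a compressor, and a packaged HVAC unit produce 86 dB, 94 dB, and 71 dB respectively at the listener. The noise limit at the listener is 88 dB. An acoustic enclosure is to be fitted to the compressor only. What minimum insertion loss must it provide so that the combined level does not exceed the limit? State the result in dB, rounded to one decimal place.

10.6 dB

Fixed contribution from the other sources: Σ 10^(L/10) = 10^(86/10) + 10^(71/10) = 4.107e+08 (86.14 dB).
To meet 88 dB overall, the treated compressor may contribute at most 10^(88/10) − 4.107e+08 = 2.203e+08, i.e. 83.43 dB.
Required insertion loss = 94 − 83.43 = 10.57 dB.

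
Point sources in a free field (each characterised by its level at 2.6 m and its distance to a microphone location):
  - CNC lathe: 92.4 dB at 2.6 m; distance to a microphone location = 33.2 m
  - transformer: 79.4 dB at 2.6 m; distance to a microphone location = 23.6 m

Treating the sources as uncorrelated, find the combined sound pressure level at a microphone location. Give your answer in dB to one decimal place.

70.7 dB

Apply inverse-square spreading to bring every level to the receiver, then sum 10^(L/10).
CNC lathe: 92.4 − 20·log₁₀(33.2/2.6) = 92.4 − 22.12 = 70.28 dB.
transformer: 79.4 − 20·log₁₀(23.6/2.6) = 79.4 − 19.16 = 60.24 dB.
Σ 10^(L/10) = 1.171e+07 → L_total = 10·log₁₀(1.171e+07) = 70.69 dB.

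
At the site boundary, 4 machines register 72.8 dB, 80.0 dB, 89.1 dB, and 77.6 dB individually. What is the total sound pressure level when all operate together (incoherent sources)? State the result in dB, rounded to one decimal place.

For uncorrelated sources the intensities add, so convert each level to linear form, sum, and take 10·log₁₀ of the total.
Σ 10^(L/10) = 10^(72.8/10) + 10^(80.0/10) + 10^(89.1/10) + 10^(77.6/10) = 9.894e+08.
L_total = 10·log₁₀(9.894e+08) = 89.95 dB.

90.0 dB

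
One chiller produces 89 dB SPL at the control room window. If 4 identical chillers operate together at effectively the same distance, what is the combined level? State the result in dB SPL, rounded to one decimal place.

95.0 dB SPL

N identical incoherent sources raise the level by 10·log₁₀ N.
L_total = 89 + 10·log₁₀(4) = 89 + 6.021 = 95.02 dB SPL.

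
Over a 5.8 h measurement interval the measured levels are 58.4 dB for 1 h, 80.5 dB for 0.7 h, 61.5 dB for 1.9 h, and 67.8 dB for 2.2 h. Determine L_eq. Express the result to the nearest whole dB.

L_eq = 10·log₁₀[(1/T)·Σ tᵢ·10^(Lᵢ/10)] with T = 5.8 h.
Σ tᵢ·10^(Lᵢ/10) = 1·10^(58.4/10) + 0.7·10^(80.5/10) + 1.9·10^(61.5/10) + 2.2·10^(67.8/10) = 9.517e+07.
L_eq = 10·log₁₀(9.517e+07/5.8) = 72.15 dB.

72 dB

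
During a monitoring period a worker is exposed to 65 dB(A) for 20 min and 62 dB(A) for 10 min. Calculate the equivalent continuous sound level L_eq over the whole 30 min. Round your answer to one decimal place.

The energy average is taken in the linear domain: L_eq = 10·log₁₀[(Σ tᵢ·10^(Lᵢ/10))/T], T = 30 min.
Σ tᵢ·10^(Lᵢ/10) = 20·10^(65/10) + 10·10^(62/10) = 7.909e+07.
L_eq = 10·log₁₀(7.909e+07/30) = 64.21 dB(A).

64.2 dB(A)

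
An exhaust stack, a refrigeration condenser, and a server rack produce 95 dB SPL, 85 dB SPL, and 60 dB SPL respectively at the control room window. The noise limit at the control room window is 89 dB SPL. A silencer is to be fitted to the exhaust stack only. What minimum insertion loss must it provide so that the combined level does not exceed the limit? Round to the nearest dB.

8 dB

The untreated sources together contribute 10^(85/10) + 10^(60/10) = 3.172e+08, i.e. 85.01 dB SPL.
To meet 89 dB SPL overall, the treated exhaust stack may contribute at most 10^(89/10) − 3.172e+08 = 4.771e+08, i.e. 86.79 dB SPL.
Required insertion loss = 95 − 86.79 = 8.21 dB.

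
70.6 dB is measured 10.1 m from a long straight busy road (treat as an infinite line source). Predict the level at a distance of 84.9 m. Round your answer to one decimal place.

Cylindrical spreading from a line source gives a 10·log₁₀(r₂/r₁) drop.
L₂ = 70.6 − 10·log₁₀(84.9/10.1) = 70.6 − 9.246 = 61.35 dB.

61.4 dB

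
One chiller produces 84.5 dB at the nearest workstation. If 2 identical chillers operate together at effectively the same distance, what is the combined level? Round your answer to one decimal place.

N identical incoherent sources raise the level by 10·log₁₀ N.
L_total = 84.5 + 10·log₁₀(2) = 84.5 + 3.010 = 87.51 dB.

87.5 dB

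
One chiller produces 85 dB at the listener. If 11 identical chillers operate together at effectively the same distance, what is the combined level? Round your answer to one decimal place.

95.4 dB

N identical incoherent sources raise the level by 10·log₁₀ N.
L_total = 85 + 10·log₁₀(11) = 85 + 10.414 = 95.41 dB.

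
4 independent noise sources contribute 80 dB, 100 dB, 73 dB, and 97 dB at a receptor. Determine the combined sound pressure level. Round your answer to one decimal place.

101.8 dB

Incoherent sources combine by intensity addition: L_total = 10·log₁₀(Σ 10^(L_i/10)).
Σ 10^(L/10) = 10^(80/10) + 10^(100/10) + 10^(73/10) + 10^(97/10) = 1.513e+10.
L_total = 10·log₁₀(1.513e+10) = 101.80 dB.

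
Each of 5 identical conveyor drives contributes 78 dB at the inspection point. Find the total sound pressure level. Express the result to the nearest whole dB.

85 dB

With 5 equal, uncorrelated contributions the intensity is 5× that of one unit, giving a rise of 10·log₁₀ 5.
L_total = 78 + 10·log₁₀(5) = 78 + 6.990 = 84.99 dB.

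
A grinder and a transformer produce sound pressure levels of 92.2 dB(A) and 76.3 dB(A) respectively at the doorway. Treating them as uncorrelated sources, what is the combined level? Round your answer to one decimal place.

For uncorrelated sources the intensities add, so convert each level to linear form, sum, and take 10·log₁₀ of the total.
Σ 10^(L/10) = 10^(92.2/10) + 10^(76.3/10) = 1.702e+09.
L_total = 10·log₁₀(1.702e+09) = 92.31 dB(A).

92.3 dB(A)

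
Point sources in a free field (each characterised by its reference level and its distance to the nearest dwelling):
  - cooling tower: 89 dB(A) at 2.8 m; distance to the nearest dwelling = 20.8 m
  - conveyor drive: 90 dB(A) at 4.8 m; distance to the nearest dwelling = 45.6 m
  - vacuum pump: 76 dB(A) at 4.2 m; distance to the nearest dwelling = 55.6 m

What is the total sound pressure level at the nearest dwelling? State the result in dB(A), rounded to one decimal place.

74.1 dB(A)

Apply inverse-square spreading to bring every level to the receiver, then sum 10^(L/10).
cooling tower: 89 − 20·log₁₀(20.8/2.8) = 89 − 17.42 = 71.58 dB(A).
conveyor drive: 90 − 20·log₁₀(45.6/4.8) = 90 − 19.55 = 70.45 dB(A).
vacuum pump: 76 − 20·log₁₀(55.6/4.2) = 76 − 22.44 = 53.56 dB(A).
Σ 10^(L/10) = 2.570e+07 → L_total = 10·log₁₀(2.570e+07) = 74.10 dB(A).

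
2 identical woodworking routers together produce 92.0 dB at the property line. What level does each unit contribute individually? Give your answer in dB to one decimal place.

Dividing the total intensity by 2 lowers the level by 10·log₁₀ 2 = 3.010 dB: L₁ = 92.0 − 3.010.

89.0 dB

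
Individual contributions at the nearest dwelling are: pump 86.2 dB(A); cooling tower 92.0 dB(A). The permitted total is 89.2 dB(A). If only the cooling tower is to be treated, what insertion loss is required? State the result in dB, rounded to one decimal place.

5.8 dB

Fixed contribution from the other source: Σ 10^(L/10) = 10^(86.2/10) = 4.169e+08 (86.20 dB(A)).
The limit corresponds to 10^(89.2/10) = 8.318e+08; subtracting the fixed part leaves 4.149e+08 for the cooling tower, i.e. 86.18 dB(A).
So the cooling tower must be reduced from 92.0 to 86.18 dB(A): IL = 5.82 dB.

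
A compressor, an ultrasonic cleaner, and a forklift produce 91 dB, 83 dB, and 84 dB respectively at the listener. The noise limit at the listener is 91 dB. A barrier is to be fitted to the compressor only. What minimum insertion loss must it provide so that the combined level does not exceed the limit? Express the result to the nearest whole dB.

2 dB

Fixed contribution from the other sources: Σ 10^(L/10) = 10^(83/10) + 10^(84/10) = 4.507e+08 (86.54 dB).
To meet 91 dB overall, the treated compressor may contribute at most 10^(91/10) − 4.507e+08 = 8.082e+08, i.e. 89.08 dB.
Required insertion loss = 91 − 89.08 = 1.92 dB.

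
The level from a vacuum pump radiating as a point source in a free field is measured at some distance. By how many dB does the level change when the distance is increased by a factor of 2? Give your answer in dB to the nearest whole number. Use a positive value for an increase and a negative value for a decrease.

A point source loses 6 dB per doubling of distance; generally ΔL = −20·log₁₀(r₂/r₁).
ΔL = −20·log₁₀(2) = -6.02 dB.

-6 dB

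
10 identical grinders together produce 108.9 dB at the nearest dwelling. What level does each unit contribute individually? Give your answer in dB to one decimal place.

98.9 dB

For N identical incoherent sources L_total = L₁ + 10·log₁₀ N, so L₁ = 108.9 − 10·log₁₀(10) = 108.9 − 10.000.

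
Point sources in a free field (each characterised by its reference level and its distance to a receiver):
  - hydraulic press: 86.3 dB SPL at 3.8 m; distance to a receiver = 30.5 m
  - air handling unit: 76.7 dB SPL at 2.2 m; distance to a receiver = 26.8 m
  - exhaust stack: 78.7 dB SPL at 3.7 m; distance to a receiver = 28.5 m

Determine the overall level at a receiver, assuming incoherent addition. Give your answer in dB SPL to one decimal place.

Propagate each source to the receiver with L = L_ref − 20·log₁₀(r/r_ref), then add intensities.
hydraulic press: 86.3 − 20·log₁₀(30.5/3.8) = 86.3 − 18.09 = 68.21 dB SPL.
air handling unit: 76.7 − 20·log₁₀(26.8/2.2) = 76.7 − 21.71 = 54.99 dB SPL.
exhaust stack: 78.7 − 20·log₁₀(28.5/3.7) = 78.7 − 17.73 = 60.97 dB SPL.
Σ 10^(L/10) = 8.186e+06 → L_total = 10·log₁₀(8.186e+06) = 69.13 dB SPL.

69.1 dB SPL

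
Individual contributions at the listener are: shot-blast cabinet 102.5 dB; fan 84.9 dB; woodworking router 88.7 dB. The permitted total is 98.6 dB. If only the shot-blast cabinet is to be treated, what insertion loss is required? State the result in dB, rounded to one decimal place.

Everything except the shot-blast cabinet sums to 10^(84.9/10) + 10^(88.7/10) = 1.050e+09 in linear terms, 90.21 dB.
To meet 98.6 dB overall, the treated shot-blast cabinet may contribute at most 10^(98.6/10) − 1.050e+09 = 6.194e+09, i.e. 97.92 dB.
Required insertion loss = 102.5 − 97.92 = 4.58 dB.

4.6 dB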